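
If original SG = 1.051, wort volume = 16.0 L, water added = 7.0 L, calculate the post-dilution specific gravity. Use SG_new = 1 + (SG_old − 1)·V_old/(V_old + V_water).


pts = (1.051 − 1)·1000·16.0/(16.0 + 7.0) = 35.4783
SG_new = 1 + 35.4783/1000

1.0355


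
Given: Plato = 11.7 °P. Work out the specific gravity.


SG = 259/(259 − P)
SG = 259/(259 − 11.7)

1.0473


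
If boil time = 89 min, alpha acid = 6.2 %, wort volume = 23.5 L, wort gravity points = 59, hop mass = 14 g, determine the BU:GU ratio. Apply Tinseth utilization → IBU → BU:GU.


U = 1.65·0.000125^(GP/1000)·(1−e^(−0.04t))/4.15;  IBU = (α/100)·m·U·1000/V;  BU:GU = IBU/GP
U = 1.65·0.000125^(59/1000)·(1−e^(−0.04·89))/4.15 = 0.2273
IBU = (6.2/100)·14·0.2273·1000/23.5 = 8.3961
BU:GU = 8.3961/59

0.1423


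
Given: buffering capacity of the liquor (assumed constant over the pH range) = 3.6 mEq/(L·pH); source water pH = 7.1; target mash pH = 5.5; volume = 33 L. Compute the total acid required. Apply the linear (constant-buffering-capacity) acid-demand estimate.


acid = buffering capacity · (pH_source − pH_target) · V
acid = 3.6 · (7.1 − 5.5) · 33

190.0800 mEq


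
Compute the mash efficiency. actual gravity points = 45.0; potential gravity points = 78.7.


efficiency = actual / potential × 100
efficiency = 45.0 / 78.7 × 100

57.1792 %


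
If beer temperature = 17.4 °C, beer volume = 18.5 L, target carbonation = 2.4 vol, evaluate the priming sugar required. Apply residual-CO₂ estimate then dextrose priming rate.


residual = 14.695·(0.01821 + 0.09011·e^(−0.04·T));  sugar = (target − residual)·4.0·V
residual = 14.695·(0.01821 + 0.09011·e^(−0.04·17.4)) = 0.9278
sugar = (2.4 − 0.9278)·4.0·18.5

108.9433 g


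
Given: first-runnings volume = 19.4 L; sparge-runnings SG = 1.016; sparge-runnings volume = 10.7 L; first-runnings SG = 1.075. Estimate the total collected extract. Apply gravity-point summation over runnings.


total = Σ (SG_i − 1)·1000·V_i
first = (1.075 − 1)·1000·19.4 = 1455.0000
sparge = (1.016 − 1)·1000·10.7 = 171.2000
total = 1455.0000 + 171.2000

1626.2000 gravity·L


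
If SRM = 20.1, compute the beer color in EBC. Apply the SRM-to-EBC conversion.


EBC = SRM · 1.97
EBC = 20.1 · 1.97

39.5970 EBC


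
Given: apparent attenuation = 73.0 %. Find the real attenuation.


RA = AA · 0.8192
RA = 73.0 · 0.8192

59.8016 %


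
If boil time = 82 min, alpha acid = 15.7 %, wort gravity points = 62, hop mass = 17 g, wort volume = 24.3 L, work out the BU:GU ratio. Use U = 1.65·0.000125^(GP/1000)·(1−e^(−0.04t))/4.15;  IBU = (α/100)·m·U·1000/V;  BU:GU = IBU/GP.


U = 1.65·0.000125^(62/1000)·(1−e^(−0.04·82))/4.15 = 0.2192
IBU = (15.7/100)·17·0.2192·1000/24.3 = 24.0730
BU:GU = 24.0730/62

0.3883


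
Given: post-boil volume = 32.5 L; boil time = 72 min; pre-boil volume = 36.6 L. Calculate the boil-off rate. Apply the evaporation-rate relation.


rate = (V_pre − V_post) / (t_min/60)
rate = (36.6 − 32.5) / (72/60)

3.4167 L/hr


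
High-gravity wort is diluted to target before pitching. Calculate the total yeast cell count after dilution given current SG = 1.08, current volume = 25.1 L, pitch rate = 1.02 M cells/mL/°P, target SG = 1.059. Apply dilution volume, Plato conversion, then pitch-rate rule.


V_w = V·((SG_c−1)/(SG_t−1)−1);  °P = 259 − 259/SG_t;  cells = rate·(V+V_w)·°P
V_w = 25.1·((1.08−1)/(1.059−1)−1) = 8.9339
V_final = 25.1 + 8.9339 = 34.0339
°P = 259 − 259/1.059 = 14.4297
cells = 1.02·34.0339·14.4297

500.9192 billion cells


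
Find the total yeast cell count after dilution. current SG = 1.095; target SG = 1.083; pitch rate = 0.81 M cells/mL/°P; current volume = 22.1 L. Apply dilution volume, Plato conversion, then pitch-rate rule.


V_w = V·((SG_c−1)/(SG_t−1)−1);  °P = 259 − 259/SG_t;  cells = rate·(V+V_w)·°P
V_w = 22.1·((1.095−1)/(1.083−1)−1) = 3.1952
V_final = 22.1 + 3.1952 = 25.2952
°P = 259 − 259/1.083 = 19.8495
cells = 0.81·25.2952·19.8495

406.6982 billion cells


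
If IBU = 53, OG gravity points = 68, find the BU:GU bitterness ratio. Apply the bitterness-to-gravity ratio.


BU:GU = IBU / OG_points
BU:GU = 53 / 68

0.7794


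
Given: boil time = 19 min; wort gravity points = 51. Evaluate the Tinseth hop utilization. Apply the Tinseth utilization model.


U = 1.65·0.000125^(GP/1000) · (1 − e^(−0.04·t))/4.15
bigness = 1.65·0.000125^(51/1000) = 1.0433
boil_factor = (1 − e^(−0.04·19))/4.15 = 0.1283
U = 1.0433 · 0.1283

0.1338


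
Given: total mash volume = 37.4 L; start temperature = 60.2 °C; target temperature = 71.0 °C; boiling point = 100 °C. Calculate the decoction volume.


V_dec = V_total·(T_target − T_start)/(T_boil − T_start)
V_dec = 37.4·(71.0 − 60.2)/(100 − 60.2)

10.1487 L


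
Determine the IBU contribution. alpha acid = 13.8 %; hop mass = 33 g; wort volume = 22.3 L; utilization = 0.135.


IBU = (α/100)·mass·U·1000 / V
IBU = (13.8/100)·33·0.135·1000 / 22.3

27.5691 IBU


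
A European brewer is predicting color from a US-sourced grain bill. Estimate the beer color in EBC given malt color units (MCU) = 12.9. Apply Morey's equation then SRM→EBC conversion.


SRM = 1.4922·MCU^0.6859;  EBC = SRM·1.97
SRM = 1.4922·12.9^0.6859 = 8.6215
EBC = 8.6215·1.97

16.9843 EBC


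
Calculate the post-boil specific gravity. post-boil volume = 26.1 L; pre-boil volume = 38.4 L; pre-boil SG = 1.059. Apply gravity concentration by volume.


SG_post = 1 + (SG_pre − 1)·V_pre/V_post
pts_pre = (1.059 − 1)·1000 = 59.0000
pts_post = 59.0000·38.4/26.1 = 86.8046
SG_post = 1 + 86.8046/1000

1.0868


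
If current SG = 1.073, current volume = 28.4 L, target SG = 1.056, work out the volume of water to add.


V_water = V·((SG_curr − 1)/(SG_target − 1) − 1)
V_water = 28.4·((1.073 − 1)/(1.056 − 1) − 1)

8.6214 L


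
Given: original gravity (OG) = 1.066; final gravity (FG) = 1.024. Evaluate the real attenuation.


AA = (OG−FG)/(OG−1)·100;  RA = AA·0.8192
AA = (1.066 − 1.024)/(1.066 − 1)·100 = 63.6364
RA = 63.6364·0.8192

52.1309 %


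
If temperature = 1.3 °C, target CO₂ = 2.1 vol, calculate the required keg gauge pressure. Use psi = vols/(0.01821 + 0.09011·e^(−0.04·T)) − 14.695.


psi = 2.1/(0.01821 + 0.09011·e^(−0.04·1.3)) − 14.695

5.5452 psi


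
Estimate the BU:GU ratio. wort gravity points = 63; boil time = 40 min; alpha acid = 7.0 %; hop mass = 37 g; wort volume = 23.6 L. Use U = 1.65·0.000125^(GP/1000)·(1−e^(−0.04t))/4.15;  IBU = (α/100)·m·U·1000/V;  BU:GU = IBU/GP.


U = 1.65·0.000125^(63/1000)·(1−e^(−0.04·40))/4.15 = 0.1801
IBU = (7.0/100)·37·0.1801·1000/23.6 = 19.7692
BU:GU = 19.7692/63

0.3138


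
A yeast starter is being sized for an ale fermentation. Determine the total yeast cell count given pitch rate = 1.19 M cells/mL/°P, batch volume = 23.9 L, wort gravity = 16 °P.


cells (billions) = rate · V_L · °P
cells = 1.19 · 23.9 · 16

455.0560 billion cells


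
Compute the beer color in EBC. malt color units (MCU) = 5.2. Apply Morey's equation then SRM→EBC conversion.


SRM = 1.4922·MCU^0.6859;  EBC = SRM·1.97
SRM = 1.4922·5.2^0.6859 = 4.6231
EBC = 4.6231·1.97

9.1075 EBC


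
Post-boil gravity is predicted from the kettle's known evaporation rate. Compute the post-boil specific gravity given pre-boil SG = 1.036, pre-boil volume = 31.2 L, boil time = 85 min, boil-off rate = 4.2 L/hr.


V_post = V_pre − rate·(t/60);  SG_post = 1 + (SG_pre−1)·V_pre/V_post
V_post = 31.2 − 4.2·(85/60) = 25.2500
SG_post = 1 + (1.036 − 1)·31.2/25.2500

1.0445


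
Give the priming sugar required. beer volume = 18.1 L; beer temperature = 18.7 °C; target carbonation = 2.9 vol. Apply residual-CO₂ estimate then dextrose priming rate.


residual = 14.695·(0.01821 + 0.09011·e^(−0.04·T));  sugar = (target − residual)·4.0·V
residual = 14.695·(0.01821 + 0.09011·e^(−0.04·18.7)) = 0.8943
sugar = (2.9 − 0.8943)·4.0·18.1

145.2098 g


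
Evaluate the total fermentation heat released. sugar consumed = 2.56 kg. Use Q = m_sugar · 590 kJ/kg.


Q = 2.56 · 590

1510.4000 kJ


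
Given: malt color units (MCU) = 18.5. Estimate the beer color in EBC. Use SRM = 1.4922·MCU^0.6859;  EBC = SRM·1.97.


SRM = 1.4922·18.5^0.6859 = 11.0403
EBC = 11.0403·1.97

21.7494 EBC


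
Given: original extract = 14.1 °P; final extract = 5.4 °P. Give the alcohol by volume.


SG = 259/(259 − P);  ABV = (OG − FG)·131.25
OG = 259/(259 − 14.1) = 1.0576
FG = 259/(259 − 5.4) = 1.0213
ABV = (1.0576 − 1.0213)·131.25

4.7619 % ABV


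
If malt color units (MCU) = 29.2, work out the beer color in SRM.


SRM = 1.4922 · MCU^0.6859
SRM = 1.4922 · 29.2^0.6859

15.0985 SRM


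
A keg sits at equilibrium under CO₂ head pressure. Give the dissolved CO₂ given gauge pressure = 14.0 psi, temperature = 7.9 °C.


vols = (P + 14.695)·(0.01821 + 0.09011·e^(−0.04·T))
vols = (14.0 + 14.695)·(0.01821 + 0.09011·e^(−0.04·7.9))

2.4077 volumes


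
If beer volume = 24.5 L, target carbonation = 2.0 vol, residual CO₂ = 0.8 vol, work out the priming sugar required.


sugar = (target − residual)·4.0·V
sugar = (2.0 − 0.8)·4.0·24.5

117.6000 g


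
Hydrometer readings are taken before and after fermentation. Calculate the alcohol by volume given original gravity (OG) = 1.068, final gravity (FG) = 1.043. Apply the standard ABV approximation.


ABV = (OG − FG) · 131.25
ABV = (1.068 − 1.043) · 131.25

3.2813 % ABV


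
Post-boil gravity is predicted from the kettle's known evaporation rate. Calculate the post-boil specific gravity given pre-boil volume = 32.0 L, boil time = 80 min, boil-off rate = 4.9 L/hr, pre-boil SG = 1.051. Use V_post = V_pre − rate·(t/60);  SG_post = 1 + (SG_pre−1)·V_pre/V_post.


V_post = 32.0 − 4.9·(80/60) = 25.4667
SG_post = 1 + (1.051 − 1)·32.0/25.4667

1.0641


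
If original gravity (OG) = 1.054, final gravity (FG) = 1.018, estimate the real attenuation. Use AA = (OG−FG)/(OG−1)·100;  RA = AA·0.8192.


AA = (1.054 − 1.018)/(1.054 − 1)·100 = 66.6667
RA = 66.6667·0.8192

54.6133 %


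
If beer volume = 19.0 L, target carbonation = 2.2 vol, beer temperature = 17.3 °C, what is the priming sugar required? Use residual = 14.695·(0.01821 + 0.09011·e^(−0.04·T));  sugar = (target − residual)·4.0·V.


residual = 14.695·(0.01821 + 0.09011·e^(−0.04·17.3)) = 0.9304
sugar = (2.2 − 0.9304)·4.0·19.0

96.4866 g


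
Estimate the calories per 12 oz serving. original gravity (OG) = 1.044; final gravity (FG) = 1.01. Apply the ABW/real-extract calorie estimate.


ABW = (OG−FG)·131.25·0.79/FG;  °P = 259 − 259/SG (for OG→OE and FG→AE);  RE = 0.1808·OE + 0.8192·AE;  Cal = (6.9·ABW + 4·(RE−0.1))·FG·3.55
ABW = (1.044 − 1.01)·131.25·0.79/1.01 = 3.4905
OE = 259 − 259/1.044 = 10.9157 °P
AE = 259 − 259/1.01 = 2.5644 °P
RE = 0.1808·10.9157 + 0.8192·2.5644 = 4.0743 °P
Cal = (6.9·3.4905 + 4·(4.0743−0.1))·1.01·3.55

143.3532 kcal


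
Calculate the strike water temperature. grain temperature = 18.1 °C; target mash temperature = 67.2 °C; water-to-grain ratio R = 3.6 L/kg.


T_strike = (0.41/R)·(T_mash − T_grain) + T_mash
T_strike = (0.41/3.6)·(67.2 − 18.1) + 67.2

72.7919 °C


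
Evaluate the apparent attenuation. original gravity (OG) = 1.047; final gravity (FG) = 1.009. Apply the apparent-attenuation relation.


AA = (OG − FG)/(OG − 1) · 100
AA = (1.047 − 1.009)/(1.047 − 1) · 100

80.8511 %


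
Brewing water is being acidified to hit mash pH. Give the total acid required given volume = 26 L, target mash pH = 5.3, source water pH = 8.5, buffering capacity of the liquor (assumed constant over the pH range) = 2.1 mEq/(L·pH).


acid = buffering capacity · (pH_source − pH_target) · V
acid = 2.1 · (8.5 − 5.3) · 26

174.7200 mEq


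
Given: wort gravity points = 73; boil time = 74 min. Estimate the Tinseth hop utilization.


U = 1.65·0.000125^(GP/1000) · (1 − e^(−0.04·t))/4.15
bigness = 1.65·0.000125^(73/1000) = 0.8562
boil_factor = (1 − e^(−0.04·74))/4.15 = 0.2285
U = 0.8562 · 0.2285

0.1956


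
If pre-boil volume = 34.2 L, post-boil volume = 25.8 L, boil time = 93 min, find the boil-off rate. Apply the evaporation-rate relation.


rate = (V_pre − V_post) / (t_min/60)
rate = (34.2 − 25.8) / (93/60)

5.4194 L/hr


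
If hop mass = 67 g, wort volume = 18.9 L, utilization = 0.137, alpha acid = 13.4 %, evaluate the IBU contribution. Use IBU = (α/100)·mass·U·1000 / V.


IBU = (13.4/100)·67·0.137·1000 / 18.9

65.0786 IBU


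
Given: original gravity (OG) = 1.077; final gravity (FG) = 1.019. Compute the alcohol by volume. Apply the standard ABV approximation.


ABV = (OG − FG) · 131.25
ABV = (1.077 − 1.019) · 131.25

7.6125 % ABV


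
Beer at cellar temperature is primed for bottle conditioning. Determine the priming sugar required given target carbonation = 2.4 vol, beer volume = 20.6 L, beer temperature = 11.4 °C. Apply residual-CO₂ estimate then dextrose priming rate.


residual = 14.695·(0.01821 + 0.09011·e^(−0.04·T));  sugar = (target − residual)·4.0·V
residual = 14.695·(0.01821 + 0.09011·e^(−0.04·11.4)) = 1.1069
sugar = (2.4 − 1.1069)·4.0·20.6

106.5538 g


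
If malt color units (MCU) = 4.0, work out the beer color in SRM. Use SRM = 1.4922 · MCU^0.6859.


SRM = 1.4922 · 4.0^0.6859

3.8617 SRM


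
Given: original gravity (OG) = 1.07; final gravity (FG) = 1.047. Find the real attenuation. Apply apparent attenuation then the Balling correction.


AA = (OG−FG)/(OG−1)·100;  RA = AA·0.8192
AA = (1.07 − 1.047)/(1.07 − 1)·100 = 32.8571
RA = 32.8571·0.8192

26.9166 %


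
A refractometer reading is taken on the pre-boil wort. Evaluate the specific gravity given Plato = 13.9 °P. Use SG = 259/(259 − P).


SG = 259/(259 − 13.9)

1.0567


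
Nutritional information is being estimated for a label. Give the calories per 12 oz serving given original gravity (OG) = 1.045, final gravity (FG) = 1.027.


ABW = (OG−FG)·131.25·0.79/FG;  °P = 259 − 259/SG (for OG→OE and FG→AE);  RE = 0.1808·OE + 0.8192·AE;  Cal = (6.9·ABW + 4·(RE−0.1))·FG·3.55
ABW = (1.045 − 1.027)·131.25·0.79/1.027 = 1.8173
OE = 259 − 259/1.045 = 11.1531 °P
AE = 259 − 259/1.027 = 6.8092 °P
RE = 0.1808·11.1531 + 0.8192·6.8092 = 7.5945 °P
Cal = (6.9·1.8173 + 4·(7.5945−0.1))·1.027·3.55

155.0127 kcal


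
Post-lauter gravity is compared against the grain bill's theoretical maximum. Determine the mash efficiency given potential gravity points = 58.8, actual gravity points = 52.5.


efficiency = actual / potential × 100
efficiency = 52.5 / 58.8 × 100

89.2857 %


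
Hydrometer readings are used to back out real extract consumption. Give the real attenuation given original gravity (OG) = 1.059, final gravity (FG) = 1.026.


AA = (OG−FG)/(OG−1)·100;  RA = AA·0.8192
AA = (1.059 − 1.026)/(1.059 − 1)·100 = 55.9322
RA = 55.9322·0.8192

45.8197 %


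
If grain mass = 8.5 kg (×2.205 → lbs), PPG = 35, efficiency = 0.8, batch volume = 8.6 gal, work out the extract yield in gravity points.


points = lbs × PPG × eff / vol
lbs = 8.5 × 2.205 = 18.7425
points = 18.7425 × 35 × 0.8 / 8.6

61.0221 points


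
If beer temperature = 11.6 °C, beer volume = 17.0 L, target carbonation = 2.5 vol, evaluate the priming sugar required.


residual = 14.695·(0.01821 + 0.09011·e^(−0.04·T));  sugar = (target − residual)·4.0·V
residual = 14.695·(0.01821 + 0.09011·e^(−0.04·11.6)) = 1.1002
sugar = (2.5 − 1.1002)·4.0·17.0

95.1875 g


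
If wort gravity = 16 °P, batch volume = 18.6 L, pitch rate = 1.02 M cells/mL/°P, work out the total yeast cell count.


cells (billions) = rate · V_L · °P
cells = 1.02 · 18.6 · 16

303.5520 billion cells


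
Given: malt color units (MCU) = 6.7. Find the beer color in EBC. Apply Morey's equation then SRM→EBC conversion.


SRM = 1.4922·MCU^0.6859;  EBC = SRM·1.97
SRM = 1.4922·6.7^0.6859 = 5.5009
EBC = 5.5009·1.97

10.8367 EBC


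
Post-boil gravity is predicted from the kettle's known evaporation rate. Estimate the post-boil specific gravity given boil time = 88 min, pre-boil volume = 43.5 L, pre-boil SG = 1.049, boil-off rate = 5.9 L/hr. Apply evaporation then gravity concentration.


V_post = V_pre − rate·(t/60);  SG_post = 1 + (SG_pre−1)·V_pre/V_post
V_post = 43.5 − 5.9·(88/60) = 34.8467
SG_post = 1 + (1.049 − 1)·43.5/34.8467

1.0612


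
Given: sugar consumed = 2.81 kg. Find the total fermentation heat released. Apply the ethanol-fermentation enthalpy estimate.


Q = m_sugar · 590 kJ/kg
Q = 2.81 · 590

1657.9000 kJ


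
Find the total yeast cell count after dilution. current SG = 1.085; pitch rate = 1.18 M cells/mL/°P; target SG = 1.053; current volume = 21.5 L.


V_w = V·((SG_c−1)/(SG_t−1)−1);  °P = 259 − 259/SG_t;  cells = rate·(V+V_w)·°P
V_w = 21.5·((1.085−1)/(1.053−1)−1) = 12.9811
V_final = 21.5 + 12.9811 = 34.4811
°P = 259 − 259/1.053 = 13.0361
cells = 1.18·34.4811·13.0361

530.4089 billion cells


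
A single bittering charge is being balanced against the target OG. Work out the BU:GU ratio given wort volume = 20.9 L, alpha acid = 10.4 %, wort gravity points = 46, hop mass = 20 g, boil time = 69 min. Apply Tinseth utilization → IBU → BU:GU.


U = 1.65·0.000125^(GP/1000)·(1−e^(−0.04t))/4.15;  IBU = (α/100)·m·U·1000/V;  BU:GU = IBU/GP
U = 1.65·0.000125^(46/1000)·(1−e^(−0.04·69))/4.15 = 0.2463
IBU = (10.4/100)·20·0.2463·1000/20.9 = 24.5141
BU:GU = 24.5141/46

0.5329


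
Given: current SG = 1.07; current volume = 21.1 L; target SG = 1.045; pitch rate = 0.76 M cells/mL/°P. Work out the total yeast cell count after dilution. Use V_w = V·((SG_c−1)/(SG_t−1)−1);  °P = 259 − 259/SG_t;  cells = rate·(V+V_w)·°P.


V_w = 21.1·((1.07−1)/(1.045−1)−1) = 11.7222
V_final = 21.1 + 11.7222 = 32.8222
°P = 259 − 259/1.045 = 11.1531
cells = 0.76·32.8222·11.1531

278.2131 billion cells


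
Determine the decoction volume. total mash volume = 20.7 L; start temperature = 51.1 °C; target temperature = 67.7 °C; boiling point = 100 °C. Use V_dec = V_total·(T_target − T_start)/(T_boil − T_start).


V_dec = 20.7·(67.7 − 51.1)/(100 − 51.1)

7.0270 L


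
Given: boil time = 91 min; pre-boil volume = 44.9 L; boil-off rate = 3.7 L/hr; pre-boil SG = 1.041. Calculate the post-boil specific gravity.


V_post = V_pre − rate·(t/60);  SG_post = 1 + (SG_pre−1)·V_pre/V_post
V_post = 44.9 − 3.7·(91/60) = 39.2883
SG_post = 1 + (1.041 − 1)·44.9/39.2883

1.0469


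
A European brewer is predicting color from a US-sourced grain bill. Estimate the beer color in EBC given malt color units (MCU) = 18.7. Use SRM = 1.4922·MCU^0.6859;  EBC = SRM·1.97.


SRM = 1.4922·18.7^0.6859 = 11.1220
EBC = 11.1220·1.97

21.9104 EBC


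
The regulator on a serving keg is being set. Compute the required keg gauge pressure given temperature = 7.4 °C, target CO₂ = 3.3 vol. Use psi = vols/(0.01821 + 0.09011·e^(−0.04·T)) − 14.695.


psi = 3.3/(0.01821 + 0.09011·e^(−0.04·7.4)) − 14.695

24.0225 psi


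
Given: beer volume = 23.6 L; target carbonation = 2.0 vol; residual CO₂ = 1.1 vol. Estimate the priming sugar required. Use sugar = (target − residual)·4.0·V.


sugar = (2.0 − 1.1)·4.0·23.6

84.9600 g


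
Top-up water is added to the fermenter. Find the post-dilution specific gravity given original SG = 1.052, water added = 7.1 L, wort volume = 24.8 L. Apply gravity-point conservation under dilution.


SG_new = 1 + (SG_old − 1)·V_old/(V_old + V_water)
pts = (1.052 − 1)·1000·24.8/(24.8 + 7.1) = 40.4263
SG_new = 1 + 40.4263/1000

1.0404


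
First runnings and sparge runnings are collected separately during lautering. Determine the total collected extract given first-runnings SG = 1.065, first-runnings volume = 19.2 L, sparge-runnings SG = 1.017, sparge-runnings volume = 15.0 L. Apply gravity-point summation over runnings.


total = Σ (SG_i − 1)·1000·V_i
first = (1.065 − 1)·1000·19.2 = 1248.0000
sparge = (1.017 − 1)·1000·15.0 = 255.0000
total = 1248.0000 + 255.0000

1503.0000 gravity·L


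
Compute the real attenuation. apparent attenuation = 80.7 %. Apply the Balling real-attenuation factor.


RA = AA · 0.8192
RA = 80.7 · 0.8192

66.1094 %


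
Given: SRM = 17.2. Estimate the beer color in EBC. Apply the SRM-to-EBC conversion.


EBC = SRM · 1.97
EBC = 17.2 · 1.97

33.8840 EBC


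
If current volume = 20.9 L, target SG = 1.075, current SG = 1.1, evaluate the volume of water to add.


V_water = V·((SG_curr − 1)/(SG_target − 1) − 1)
V_water = 20.9·((1.1 − 1)/(1.075 − 1) − 1)

6.9667 L


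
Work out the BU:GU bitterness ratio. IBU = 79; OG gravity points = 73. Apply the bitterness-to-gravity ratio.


BU:GU = IBU / OG_points
BU:GU = 79 / 73

1.0822


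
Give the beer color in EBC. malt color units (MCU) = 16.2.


SRM = 1.4922·MCU^0.6859;  EBC = SRM·1.97
SRM = 1.4922·16.2^0.6859 = 10.0794
EBC = 10.0794·1.97

19.8564 EBC


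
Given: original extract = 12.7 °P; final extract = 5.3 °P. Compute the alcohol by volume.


SG = 259/(259 − P);  ABV = (OG − FG)·131.25
OG = 259/(259 − 12.7) = 1.0516
FG = 259/(259 − 5.3) = 1.0209
ABV = (1.0516 − 1.0209)·131.25

4.0257 % ABV


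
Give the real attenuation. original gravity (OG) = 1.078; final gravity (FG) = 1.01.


AA = (OG−FG)/(OG−1)·100;  RA = AA·0.8192
AA = (1.078 − 1.01)/(1.078 − 1)·100 = 87.1795
RA = 87.1795·0.8192

71.4174 %


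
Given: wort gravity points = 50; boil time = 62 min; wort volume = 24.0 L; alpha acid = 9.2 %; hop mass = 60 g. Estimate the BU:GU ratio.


U = 1.65·0.000125^(GP/1000)·(1−e^(−0.04t))/4.15;  IBU = (α/100)·m·U·1000/V;  BU:GU = IBU/GP
U = 1.65·0.000125^(50/1000)·(1−e^(−0.04·62))/4.15 = 0.2324
IBU = (9.2/100)·60·0.2324·1000/24.0 = 53.4597
BU:GU = 53.4597/50

1.0692


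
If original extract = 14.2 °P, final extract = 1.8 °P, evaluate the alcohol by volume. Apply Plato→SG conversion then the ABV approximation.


SG = 259/(259 − P);  ABV = (OG − FG)·131.25
OG = 259/(259 − 14.2) = 1.0580
FG = 259/(259 − 1.8) = 1.0070
ABV = (1.0580 − 1.0070)·131.25

6.6948 % ABV


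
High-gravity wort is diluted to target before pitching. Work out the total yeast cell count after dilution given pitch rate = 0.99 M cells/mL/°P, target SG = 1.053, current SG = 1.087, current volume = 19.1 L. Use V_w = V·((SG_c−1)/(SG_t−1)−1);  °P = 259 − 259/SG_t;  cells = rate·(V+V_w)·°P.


V_w = 19.1·((1.087−1)/(1.053−1)−1) = 12.2528
V_final = 19.1 + 12.2528 = 31.3528
°P = 259 − 259/1.053 = 13.0361
cells = 0.99·31.3528·13.0361

404.6311 billion cells


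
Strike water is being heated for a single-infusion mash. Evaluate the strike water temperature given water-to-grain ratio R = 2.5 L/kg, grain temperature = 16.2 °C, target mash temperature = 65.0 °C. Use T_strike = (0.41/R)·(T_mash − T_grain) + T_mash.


T_strike = (0.41/2.5)·(65.0 − 16.2) + 65.0

73.0032 °C


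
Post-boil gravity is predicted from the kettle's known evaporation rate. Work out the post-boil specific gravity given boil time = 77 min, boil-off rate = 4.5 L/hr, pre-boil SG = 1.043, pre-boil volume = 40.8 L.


V_post = V_pre − rate·(t/60);  SG_post = 1 + (SG_pre−1)·V_pre/V_post
V_post = 40.8 − 4.5·(77/60) = 35.0250
SG_post = 1 + (1.043 − 1)·40.8/35.0250

1.0501


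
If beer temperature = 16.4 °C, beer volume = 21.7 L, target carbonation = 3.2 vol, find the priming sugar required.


residual = 14.695·(0.01821 + 0.09011·e^(−0.04·T));  sugar = (target − residual)·4.0·V
residual = 14.695·(0.01821 + 0.09011·e^(−0.04·16.4)) = 0.9547
sugar = (3.2 − 0.9547)·4.0·21.7

194.8889 g


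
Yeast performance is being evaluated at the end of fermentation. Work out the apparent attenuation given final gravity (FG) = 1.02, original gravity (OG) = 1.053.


AA = (OG − FG)/(OG − 1) · 100
AA = (1.053 − 1.02)/(1.053 − 1) · 100

62.2642 %


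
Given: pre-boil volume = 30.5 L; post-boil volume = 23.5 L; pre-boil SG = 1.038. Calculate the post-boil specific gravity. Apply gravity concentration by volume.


SG_post = 1 + (SG_pre − 1)·V_pre/V_post
pts_pre = (1.038 − 1)·1000 = 38.0000
pts_post = 38.0000·30.5/23.5 = 49.3191
SG_post = 1 + 49.3191/1000

1.0493


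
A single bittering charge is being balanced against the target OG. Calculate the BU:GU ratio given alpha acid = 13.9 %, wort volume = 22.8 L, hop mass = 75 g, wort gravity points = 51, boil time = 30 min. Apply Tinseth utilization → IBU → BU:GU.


U = 1.65·0.000125^(GP/1000)·(1−e^(−0.04t))/4.15;  IBU = (α/100)·m·U·1000/V;  BU:GU = IBU/GP
U = 1.65·0.000125^(51/1000)·(1−e^(−0.04·30))/4.15 = 0.1757
IBU = (13.9/100)·75·0.1757·1000/22.8 = 80.3297
BU:GU = 80.3297/51

1.5751


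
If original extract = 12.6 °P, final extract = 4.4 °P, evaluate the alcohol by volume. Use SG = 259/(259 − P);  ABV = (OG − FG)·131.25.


OG = 259/(259 − 12.6) = 1.0511
FG = 259/(259 − 4.4) = 1.0173
ABV = (1.0511 − 1.0173)·131.25

4.4434 % ABV


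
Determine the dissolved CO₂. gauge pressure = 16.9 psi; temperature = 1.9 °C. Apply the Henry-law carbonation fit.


vols = (P + 14.695)·(0.01821 + 0.09011·e^(−0.04·T))
vols = (16.9 + 14.695)·(0.01821 + 0.09011·e^(−0.04·1.9))

3.2140 volumes


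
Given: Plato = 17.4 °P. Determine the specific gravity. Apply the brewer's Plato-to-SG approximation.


SG = 259/(259 − P)
SG = 259/(259 − 17.4)

1.0720


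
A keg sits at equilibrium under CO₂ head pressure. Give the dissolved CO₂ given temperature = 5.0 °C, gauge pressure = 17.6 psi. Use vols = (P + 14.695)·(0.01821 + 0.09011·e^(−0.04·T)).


vols = (17.6 + 14.695)·(0.01821 + 0.09011·e^(−0.04·5.0))

2.9707 volumes


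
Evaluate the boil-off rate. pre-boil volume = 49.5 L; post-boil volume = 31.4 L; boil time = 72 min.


rate = (V_pre − V_post) / (t_min/60)
rate = (49.5 − 31.4) / (72/60)

15.0833 L/hr


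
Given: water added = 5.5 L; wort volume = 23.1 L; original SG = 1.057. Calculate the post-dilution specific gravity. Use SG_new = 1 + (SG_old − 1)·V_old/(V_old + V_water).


pts = (1.057 − 1)·1000·23.1/(23.1 + 5.5) = 46.0385
SG_new = 1 + 46.0385/1000

1.0460


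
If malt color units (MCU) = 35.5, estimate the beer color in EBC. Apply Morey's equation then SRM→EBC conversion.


SRM = 1.4922·MCU^0.6859;  EBC = SRM·1.97
SRM = 1.4922·35.5^0.6859 = 17.2635
EBC = 17.2635·1.97

34.0091 EBC


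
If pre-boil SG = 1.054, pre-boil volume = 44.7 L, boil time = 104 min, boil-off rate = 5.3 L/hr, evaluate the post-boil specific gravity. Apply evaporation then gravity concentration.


V_post = V_pre − rate·(t/60);  SG_post = 1 + (SG_pre−1)·V_pre/V_post
V_post = 44.7 − 5.3·(104/60) = 35.5133
SG_post = 1 + (1.054 − 1)·44.7/35.5133

1.0680


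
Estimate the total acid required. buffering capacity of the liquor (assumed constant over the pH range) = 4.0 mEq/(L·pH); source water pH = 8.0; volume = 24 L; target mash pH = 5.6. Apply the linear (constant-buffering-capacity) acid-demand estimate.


acid = buffering capacity · (pH_source − pH_target) · V
acid = 4.0 · (8.0 − 5.6) · 24

230.4000 mEq


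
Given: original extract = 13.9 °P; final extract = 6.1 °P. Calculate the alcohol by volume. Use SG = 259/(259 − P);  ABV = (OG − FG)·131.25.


OG = 259/(259 − 13.9) = 1.0567
FG = 259/(259 − 6.1) = 1.0241
ABV = (1.0567 − 1.0241)·131.25

4.2776 % ABV


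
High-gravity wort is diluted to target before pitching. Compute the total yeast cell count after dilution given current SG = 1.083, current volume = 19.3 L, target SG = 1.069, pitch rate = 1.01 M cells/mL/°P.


V_w = V·((SG_c−1)/(SG_t−1)−1);  °P = 259 − 259/SG_t;  cells = rate·(V+V_w)·°P
V_w = 19.3·((1.083−1)/(1.069−1)−1) = 3.9159
V_final = 19.3 + 3.9159 = 23.2159
°P = 259 − 259/1.069 = 16.7175
cells = 1.01·23.2159·16.7175

391.9935 billion cells


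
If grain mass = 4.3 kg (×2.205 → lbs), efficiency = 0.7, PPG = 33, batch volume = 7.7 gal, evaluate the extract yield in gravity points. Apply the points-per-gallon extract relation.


points = lbs × PPG × eff / vol
lbs = 4.3 × 2.205 = 9.4815
points = 9.4815 × 33 × 0.7 / 7.7

28.4445 points


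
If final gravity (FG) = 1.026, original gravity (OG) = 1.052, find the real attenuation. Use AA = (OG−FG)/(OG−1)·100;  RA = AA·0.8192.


AA = (1.052 − 1.026)/(1.052 − 1)·100 = 50.0000
RA = 50.0000·0.8192

40.9600 %


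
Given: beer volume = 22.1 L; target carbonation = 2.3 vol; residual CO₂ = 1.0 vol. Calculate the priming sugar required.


sugar = (target − residual)·4.0·V
sugar = (2.3 − 1.0)·4.0·22.1

114.9200 g


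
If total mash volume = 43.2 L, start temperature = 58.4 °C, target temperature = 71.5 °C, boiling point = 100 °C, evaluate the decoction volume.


V_dec = V_total·(T_target − T_start)/(T_boil − T_start)
V_dec = 43.2·(71.5 − 58.4)/(100 − 58.4)

13.6038 L


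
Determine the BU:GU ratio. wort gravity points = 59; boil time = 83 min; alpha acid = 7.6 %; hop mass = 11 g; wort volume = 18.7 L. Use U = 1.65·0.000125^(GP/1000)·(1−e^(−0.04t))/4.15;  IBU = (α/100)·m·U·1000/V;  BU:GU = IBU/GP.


U = 1.65·0.000125^(59/1000)·(1−e^(−0.04·83))/4.15 = 0.2255
IBU = (7.6/100)·11·0.2255·1000/18.7 = 10.0815
BU:GU = 10.0815/59

0.1709


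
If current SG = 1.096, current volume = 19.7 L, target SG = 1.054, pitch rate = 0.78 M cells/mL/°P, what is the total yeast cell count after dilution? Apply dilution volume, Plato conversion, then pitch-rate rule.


V_w = V·((SG_c−1)/(SG_t−1)−1);  °P = 259 − 259/SG_t;  cells = rate·(V+V_w)·°P
V_w = 19.7·((1.096−1)/(1.054−1)−1) = 15.3222
V_final = 19.7 + 15.3222 = 35.0222
°P = 259 − 259/1.054 = 13.2694
cells = 0.78·35.0222·13.2694

362.4860 billion cells


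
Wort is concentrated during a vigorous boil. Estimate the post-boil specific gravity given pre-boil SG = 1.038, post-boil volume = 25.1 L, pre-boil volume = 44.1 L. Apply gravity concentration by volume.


SG_post = 1 + (SG_pre − 1)·V_pre/V_post
pts_pre = (1.038 − 1)·1000 = 38.0000
pts_post = 38.0000·44.1/25.1 = 66.7649
SG_post = 1 + 66.7649/1000

1.0668


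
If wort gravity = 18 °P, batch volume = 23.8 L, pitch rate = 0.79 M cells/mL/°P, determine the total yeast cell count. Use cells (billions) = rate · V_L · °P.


cells = 0.79 · 23.8 · 18

338.4360 billion cells


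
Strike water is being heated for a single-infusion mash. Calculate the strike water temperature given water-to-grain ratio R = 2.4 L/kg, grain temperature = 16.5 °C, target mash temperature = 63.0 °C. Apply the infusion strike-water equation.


T_strike = (0.41/R)·(T_mash − T_grain) + T_mash
T_strike = (0.41/2.4)·(63.0 − 16.5) + 63.0

70.9437 °C


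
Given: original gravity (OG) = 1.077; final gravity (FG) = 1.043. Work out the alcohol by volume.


ABV = (OG − FG) · 131.25
ABV = (1.077 − 1.043) · 131.25

4.4625 % ABV


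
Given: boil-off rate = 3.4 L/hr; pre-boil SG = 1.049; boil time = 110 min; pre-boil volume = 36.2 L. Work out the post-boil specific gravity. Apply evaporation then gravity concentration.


V_post = V_pre − rate·(t/60);  SG_post = 1 + (SG_pre−1)·V_pre/V_post
V_post = 36.2 − 3.4·(110/60) = 29.9667
SG_post = 1 + (1.049 − 1)·36.2/29.9667

1.0592


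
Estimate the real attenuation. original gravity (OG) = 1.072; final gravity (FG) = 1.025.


AA = (OG−FG)/(OG−1)·100;  RA = AA·0.8192
AA = (1.072 − 1.025)/(1.072 − 1)·100 = 65.2778
RA = 65.2778·0.8192

53.4756 %


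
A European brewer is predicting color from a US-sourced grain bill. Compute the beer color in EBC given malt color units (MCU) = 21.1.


SRM = 1.4922·MCU^0.6859;  EBC = SRM·1.97
SRM = 1.4922·21.1^0.6859 = 12.0824
EBC = 12.0824·1.97

23.8023 EBC


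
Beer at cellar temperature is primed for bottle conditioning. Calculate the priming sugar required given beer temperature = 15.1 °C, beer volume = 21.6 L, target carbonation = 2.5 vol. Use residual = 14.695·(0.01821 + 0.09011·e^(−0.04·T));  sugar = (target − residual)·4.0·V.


residual = 14.695·(0.01821 + 0.09011·e^(−0.04·15.1)) = 0.9914
sugar = (2.5 − 0.9914)·4.0·21.6

130.3419 g


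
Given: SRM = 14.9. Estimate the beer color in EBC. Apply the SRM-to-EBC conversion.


EBC = SRM · 1.97
EBC = 14.9 · 1.97

29.3530 EBC


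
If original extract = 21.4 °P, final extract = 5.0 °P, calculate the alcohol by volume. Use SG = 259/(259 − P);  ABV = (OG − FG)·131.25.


OG = 259/(259 − 21.4) = 1.0901
FG = 259/(259 − 5.0) = 1.0197
ABV = (1.0901 − 1.0197)·131.25

9.2377 % ABV


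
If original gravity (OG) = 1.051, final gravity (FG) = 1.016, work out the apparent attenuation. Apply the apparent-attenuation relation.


AA = (OG − FG)/(OG − 1) · 100
AA = (1.051 − 1.016)/(1.051 − 1) · 100

68.6275 %


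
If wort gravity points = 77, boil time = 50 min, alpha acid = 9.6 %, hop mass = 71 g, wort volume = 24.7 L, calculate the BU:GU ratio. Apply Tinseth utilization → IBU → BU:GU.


U = 1.65·0.000125^(GP/1000)·(1−e^(−0.04t))/4.15;  IBU = (α/100)·m·U·1000/V;  BU:GU = IBU/GP
U = 1.65·0.000125^(77/1000)·(1−e^(−0.04·50))/4.15 = 0.1721
IBU = (9.6/100)·71·0.1721·1000/24.7 = 47.4874
BU:GU = 47.4874/77

0.6167


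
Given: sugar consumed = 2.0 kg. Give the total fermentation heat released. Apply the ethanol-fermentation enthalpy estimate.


Q = m_sugar · 590 kJ/kg
Q = 2.0 · 590

1180.0000 kJ


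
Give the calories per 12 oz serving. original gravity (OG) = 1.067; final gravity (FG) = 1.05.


ABW = (OG−FG)·131.25·0.79/FG;  °P = 259 − 259/SG (for OG→OE and FG→AE);  RE = 0.1808·OE + 0.8192·AE;  Cal = (6.9·ABW + 4·(RE−0.1))·FG·3.55
ABW = (1.067 − 1.05)·131.25·0.79/1.05 = 1.6787
OE = 259 − 259/1.067 = 16.2634 °P
AE = 259 − 259/1.05 = 12.3333 °P
RE = 0.1808·16.2634 + 0.8192·12.3333 = 13.0439 °P
Cal = (6.9·1.6787 + 4·(13.0439−0.1))·1.05·3.55

236.1703 kcal


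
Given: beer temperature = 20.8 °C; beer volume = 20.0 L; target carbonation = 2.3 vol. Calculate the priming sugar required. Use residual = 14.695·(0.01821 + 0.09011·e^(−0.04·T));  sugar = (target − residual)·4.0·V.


residual = 14.695·(0.01821 + 0.09011·e^(−0.04·20.8)) = 0.8438
sugar = (2.3 − 0.8438)·4.0·20.0

116.4925 g


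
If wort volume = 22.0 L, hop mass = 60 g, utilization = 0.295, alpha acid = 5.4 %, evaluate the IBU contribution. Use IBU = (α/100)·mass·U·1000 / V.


IBU = (5.4/100)·60·0.295·1000 / 22.0

43.4455 IBU


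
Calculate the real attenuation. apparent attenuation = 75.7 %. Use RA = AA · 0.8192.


RA = 75.7 · 0.8192

62.0134 %


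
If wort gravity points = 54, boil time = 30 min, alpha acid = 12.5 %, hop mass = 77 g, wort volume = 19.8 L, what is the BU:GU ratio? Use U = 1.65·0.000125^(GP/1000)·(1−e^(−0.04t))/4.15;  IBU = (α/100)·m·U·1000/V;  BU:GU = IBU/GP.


U = 1.65·0.000125^(54/1000)·(1−e^(−0.04·30))/4.15 = 0.1710
IBU = (12.5/100)·77·0.1710·1000/19.8 = 83.1306
BU:GU = 83.1306/54

1.5395


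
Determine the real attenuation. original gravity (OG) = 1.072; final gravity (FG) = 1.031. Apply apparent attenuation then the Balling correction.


AA = (OG−FG)/(OG−1)·100;  RA = AA·0.8192
AA = (1.072 − 1.031)/(1.072 − 1)·100 = 56.9444
RA = 56.9444·0.8192

46.6489 %


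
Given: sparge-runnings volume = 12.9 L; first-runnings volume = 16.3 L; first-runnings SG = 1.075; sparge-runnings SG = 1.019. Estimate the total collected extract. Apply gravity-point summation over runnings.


total = Σ (SG_i − 1)·1000·V_i
first = (1.075 − 1)·1000·16.3 = 1222.5000
sparge = (1.019 − 1)·1000·12.9 = 245.1000
total = 1222.5000 + 245.1000

1467.6000 gravity·L


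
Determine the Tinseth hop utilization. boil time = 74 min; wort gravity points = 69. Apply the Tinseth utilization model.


U = 1.65·0.000125^(GP/1000) · (1 − e^(−0.04·t))/4.15
bigness = 1.65·0.000125^(69/1000) = 0.8875
boil_factor = (1 − e^(−0.04·74))/4.15 = 0.2285
U = 0.8875 · 0.2285

0.2028


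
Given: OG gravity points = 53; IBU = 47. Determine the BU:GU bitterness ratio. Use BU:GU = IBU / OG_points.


BU:GU = 47 / 53

0.8868


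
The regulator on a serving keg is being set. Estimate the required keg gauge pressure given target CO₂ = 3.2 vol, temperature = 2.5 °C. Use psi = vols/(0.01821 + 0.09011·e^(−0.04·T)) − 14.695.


psi = 3.2/(0.01821 + 0.09011·e^(−0.04·2.5)) − 14.695

17.3868 psi


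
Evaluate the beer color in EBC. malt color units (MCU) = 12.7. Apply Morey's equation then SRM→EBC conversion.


SRM = 1.4922·MCU^0.6859;  EBC = SRM·1.97
SRM = 1.4922·12.7^0.6859 = 8.5295
EBC = 8.5295·1.97

16.8032 EBC


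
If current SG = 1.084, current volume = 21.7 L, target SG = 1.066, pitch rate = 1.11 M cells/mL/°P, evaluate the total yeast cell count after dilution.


V_w = V·((SG_c−1)/(SG_t−1)−1);  °P = 259 − 259/SG_t;  cells = rate·(V+V_w)·°P
V_w = 21.7·((1.084−1)/(1.066−1)−1) = 5.9182
V_final = 21.7 + 5.9182 = 27.6182
°P = 259 − 259/1.066 = 16.0356
cells = 1.11·27.6182·16.0356

491.5917 billion cells


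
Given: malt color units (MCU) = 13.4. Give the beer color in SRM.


SRM = 1.4922 · MCU^0.6859
SRM = 1.4922 · 13.4^0.6859

8.8493 SRM


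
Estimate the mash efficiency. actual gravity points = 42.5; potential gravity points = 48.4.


efficiency = actual / potential × 100
efficiency = 42.5 / 48.4 × 100

87.8099 %


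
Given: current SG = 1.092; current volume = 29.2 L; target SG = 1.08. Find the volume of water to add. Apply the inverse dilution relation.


V_water = V·((SG_curr − 1)/(SG_target − 1) − 1)
V_water = 29.2·((1.092 − 1)/(1.08 − 1) − 1)

4.3800 L


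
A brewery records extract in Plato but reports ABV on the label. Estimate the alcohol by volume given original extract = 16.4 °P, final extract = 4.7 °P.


SG = 259/(259 − P);  ABV = (OG − FG)·131.25
OG = 259/(259 − 16.4) = 1.0676
FG = 259/(259 − 4.7) = 1.0185
ABV = (1.0676 − 1.0185)·131.25

6.4469 % ABV


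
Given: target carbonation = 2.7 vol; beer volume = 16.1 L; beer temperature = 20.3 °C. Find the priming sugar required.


residual = 14.695·(0.01821 + 0.09011·e^(−0.04·T));  sugar = (target − residual)·4.0·V
residual = 14.695·(0.01821 + 0.09011·e^(−0.04·20.3)) = 0.8555
sugar = (2.7 − 0.8555)·4.0·16.1

118.7868 g


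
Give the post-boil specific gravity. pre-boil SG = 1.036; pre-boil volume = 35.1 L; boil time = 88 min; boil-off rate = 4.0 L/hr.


V_post = V_pre − rate·(t/60);  SG_post = 1 + (SG_pre−1)·V_pre/V_post
V_post = 35.1 − 4.0·(88/60) = 29.2333
SG_post = 1 + (1.036 − 1)·35.1/29.2333

1.0432


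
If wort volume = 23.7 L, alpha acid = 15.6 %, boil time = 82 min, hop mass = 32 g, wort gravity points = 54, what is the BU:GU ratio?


U = 1.65·0.000125^(GP/1000)·(1−e^(−0.04t))/4.15;  IBU = (α/100)·m·U·1000/V;  BU:GU = IBU/GP
U = 1.65·0.000125^(54/1000)·(1−e^(−0.04·82))/4.15 = 0.2355
IBU = (15.6/100)·32·0.2355·1000/23.7 = 49.6064
BU:GU = 49.6064/54

0.9186


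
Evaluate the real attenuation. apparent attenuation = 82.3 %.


RA = AA · 0.8192
RA = 82.3 · 0.8192

67.4202 %
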